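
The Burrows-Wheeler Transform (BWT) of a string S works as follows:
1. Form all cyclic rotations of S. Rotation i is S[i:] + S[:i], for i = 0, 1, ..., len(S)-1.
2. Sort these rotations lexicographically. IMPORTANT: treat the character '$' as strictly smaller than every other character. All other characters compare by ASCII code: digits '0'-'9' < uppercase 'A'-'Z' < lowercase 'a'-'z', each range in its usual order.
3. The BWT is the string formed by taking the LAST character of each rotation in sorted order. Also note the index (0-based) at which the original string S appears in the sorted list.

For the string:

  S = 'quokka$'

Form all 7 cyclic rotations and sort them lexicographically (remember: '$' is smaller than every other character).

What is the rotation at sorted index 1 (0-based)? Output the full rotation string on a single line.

All 7 rotations (rotation i = S[i:]+S[:i]):
  rot[0] = quokka$
  rot[1] = uokka$q
  rot[2] = okka$qu
  rot[3] = kka$quo
  rot[4] = ka$quok
  rot[5] = a$quokk
  rot[6] = $quokka
Sorted (with $ < everything):
  sorted[0] = $quokka
  sorted[1] = a$quokk
  sorted[2] = ka$quok
  sorted[3] = kka$quo
  sorted[4] = okka$qu
  sorted[5] = quokka$
  sorted[6] = uokka$q
sorted[1] = a$quokk

Answer: a$quokk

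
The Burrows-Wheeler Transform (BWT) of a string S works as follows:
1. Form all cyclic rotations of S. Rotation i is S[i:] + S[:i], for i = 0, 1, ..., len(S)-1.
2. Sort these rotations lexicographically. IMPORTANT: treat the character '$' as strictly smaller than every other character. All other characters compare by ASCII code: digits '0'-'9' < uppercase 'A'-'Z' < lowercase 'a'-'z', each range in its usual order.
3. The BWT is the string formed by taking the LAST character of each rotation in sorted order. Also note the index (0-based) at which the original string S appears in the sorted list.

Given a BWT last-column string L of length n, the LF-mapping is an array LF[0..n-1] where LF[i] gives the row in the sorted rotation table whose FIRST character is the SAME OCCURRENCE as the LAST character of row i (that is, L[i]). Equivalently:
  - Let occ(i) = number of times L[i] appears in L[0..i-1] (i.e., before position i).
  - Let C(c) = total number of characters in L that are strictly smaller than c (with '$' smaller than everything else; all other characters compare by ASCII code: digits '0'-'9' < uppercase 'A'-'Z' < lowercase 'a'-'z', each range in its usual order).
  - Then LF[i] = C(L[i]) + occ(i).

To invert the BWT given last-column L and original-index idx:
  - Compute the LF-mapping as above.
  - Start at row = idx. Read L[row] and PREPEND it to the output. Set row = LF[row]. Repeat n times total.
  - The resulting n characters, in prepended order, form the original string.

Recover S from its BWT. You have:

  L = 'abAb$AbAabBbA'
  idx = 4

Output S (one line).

LF mapping: 6 8 1 9 0 2 10 3 7 11 5 12 4
Walk LF starting at row 4, prepending L[row]:
  step 1: row=4, L[4]='$', prepend. Next row=LF[4]=0
  step 2: row=0, L[0]='a', prepend. Next row=LF[0]=6
  step 3: row=6, L[6]='b', prepend. Next row=LF[6]=10
  step 4: row=10, L[10]='B', prepend. Next row=LF[10]=5
  step 5: row=5, L[5]='A', prepend. Next row=LF[5]=2
  step 6: row=2, L[2]='A', prepend. Next row=LF[2]=1
  step 7: row=1, L[1]='b', prepend. Next row=LF[1]=8
  step 8: row=8, L[8]='a', prepend. Next row=LF[8]=7
  step 9: row=7, L[7]='A', prepend. Next row=LF[7]=3
  step 10: row=3, L[3]='b', prepend. Next row=LF[3]=9
  step 11: row=9, L[9]='b', prepend. Next row=LF[9]=11
  step 12: row=11, L[11]='b', prepend. Next row=LF[11]=12
  step 13: row=12, L[12]='A', prepend. Next row=LF[12]=4
Reversed output: AbbbAabAABba$

Answer: AbbbAabAABba$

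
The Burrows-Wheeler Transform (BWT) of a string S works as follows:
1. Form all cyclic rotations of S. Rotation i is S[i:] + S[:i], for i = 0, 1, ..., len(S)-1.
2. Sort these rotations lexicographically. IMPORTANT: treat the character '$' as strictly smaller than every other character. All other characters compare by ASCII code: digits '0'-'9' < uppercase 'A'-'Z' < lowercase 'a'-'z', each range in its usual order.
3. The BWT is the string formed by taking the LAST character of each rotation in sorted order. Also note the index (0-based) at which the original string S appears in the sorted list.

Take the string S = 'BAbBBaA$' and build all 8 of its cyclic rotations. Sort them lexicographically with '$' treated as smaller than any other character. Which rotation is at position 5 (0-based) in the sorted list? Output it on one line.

Answer: BaA$BAbB

Derivation:
All 8 rotations (rotation i = S[i:]+S[:i]):
  rot[0] = BAbBBaA$
  rot[1] = AbBBaA$B
  rot[2] = bBBaA$BA
  rot[3] = BBaA$BAb
  rot[4] = BaA$BAbB
  rot[5] = aA$BAbBB
  rot[6] = A$BAbBBa
  rot[7] = $BAbBBaA
Sorted (with $ < everything):
  sorted[0] = $BAbBBaA
  sorted[1] = A$BAbBBa
  sorted[2] = AbBBaA$B
  sorted[3] = BAbBBaA$
  sorted[4] = BBaA$BAb
  sorted[5] = BaA$BAbB
  sorted[6] = aA$BAbBB
  sorted[7] = bBBaA$BA
sorted[5] = BaA$BAbB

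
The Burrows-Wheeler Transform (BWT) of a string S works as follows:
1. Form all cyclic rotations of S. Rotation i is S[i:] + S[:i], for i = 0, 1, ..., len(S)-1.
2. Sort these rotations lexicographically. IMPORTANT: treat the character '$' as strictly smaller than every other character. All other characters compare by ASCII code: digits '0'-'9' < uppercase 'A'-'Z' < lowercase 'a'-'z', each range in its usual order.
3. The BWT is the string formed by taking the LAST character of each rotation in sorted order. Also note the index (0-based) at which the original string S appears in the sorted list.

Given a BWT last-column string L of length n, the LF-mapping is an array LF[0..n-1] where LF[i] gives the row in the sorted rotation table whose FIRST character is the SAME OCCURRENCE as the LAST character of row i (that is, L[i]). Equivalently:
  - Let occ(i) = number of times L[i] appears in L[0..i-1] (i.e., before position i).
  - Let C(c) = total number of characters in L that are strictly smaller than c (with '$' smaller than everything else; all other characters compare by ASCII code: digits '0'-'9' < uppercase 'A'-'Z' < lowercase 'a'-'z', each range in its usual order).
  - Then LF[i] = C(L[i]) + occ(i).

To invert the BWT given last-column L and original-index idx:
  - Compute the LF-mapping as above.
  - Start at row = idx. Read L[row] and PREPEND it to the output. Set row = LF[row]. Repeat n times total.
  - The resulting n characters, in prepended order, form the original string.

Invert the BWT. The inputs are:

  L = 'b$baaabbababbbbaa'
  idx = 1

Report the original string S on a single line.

Answer: aaababbbabbbbaab$

Derivation:
LF mapping: 8 0 9 1 2 3 10 11 4 12 5 13 14 15 16 6 7
Walk LF starting at row 1, prepending L[row]:
  step 1: row=1, L[1]='$', prepend. Next row=LF[1]=0
  step 2: row=0, L[0]='b', prepend. Next row=LF[0]=8
  step 3: row=8, L[8]='a', prepend. Next row=LF[8]=4
  step 4: row=4, L[4]='a', prepend. Next row=LF[4]=2
  step 5: row=2, L[2]='b', prepend. Next row=LF[2]=9
  step 6: row=9, L[9]='b', prepend. Next row=LF[9]=12
  step 7: row=12, L[12]='b', prepend. Next row=LF[12]=14
  step 8: row=14, L[14]='b', prepend. Next row=LF[14]=16
  step 9: row=16, L[16]='a', prepend. Next row=LF[16]=7
  step 10: row=7, L[7]='b', prepend. Next row=LF[7]=11
  step 11: row=11, L[11]='b', prepend. Next row=LF[11]=13
  step 12: row=13, L[13]='b', prepend. Next row=LF[13]=15
  step 13: row=15, L[15]='a', prepend. Next row=LF[15]=6
  step 14: row=6, L[6]='b', prepend. Next row=LF[6]=10
  step 15: row=10, L[10]='a', prepend. Next row=LF[10]=5
  step 16: row=5, L[5]='a', prepend. Next row=LF[5]=3
  step 17: row=3, L[3]='a', prepend. Next row=LF[3]=1
Reversed output: aaababbbabbbbaab$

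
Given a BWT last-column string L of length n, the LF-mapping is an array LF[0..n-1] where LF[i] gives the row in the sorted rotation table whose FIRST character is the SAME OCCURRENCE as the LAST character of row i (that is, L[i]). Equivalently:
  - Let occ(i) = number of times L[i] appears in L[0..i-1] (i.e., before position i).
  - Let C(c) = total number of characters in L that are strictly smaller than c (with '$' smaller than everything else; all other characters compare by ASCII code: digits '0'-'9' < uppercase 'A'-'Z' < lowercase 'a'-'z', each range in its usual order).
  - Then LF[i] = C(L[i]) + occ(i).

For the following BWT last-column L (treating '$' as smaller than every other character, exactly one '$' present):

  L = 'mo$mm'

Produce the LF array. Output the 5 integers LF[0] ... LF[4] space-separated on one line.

Char counts: '$':1, 'm':3, 'o':1
C (first-col start): C('$')=0, C('m')=1, C('o')=4
L[0]='m': occ=0, LF[0]=C('m')+0=1+0=1
L[1]='o': occ=0, LF[1]=C('o')+0=4+0=4
L[2]='$': occ=0, LF[2]=C('$')+0=0+0=0
L[3]='m': occ=1, LF[3]=C('m')+1=1+1=2
L[4]='m': occ=2, LF[4]=C('m')+2=1+2=3

Answer: 1 4 0 2 3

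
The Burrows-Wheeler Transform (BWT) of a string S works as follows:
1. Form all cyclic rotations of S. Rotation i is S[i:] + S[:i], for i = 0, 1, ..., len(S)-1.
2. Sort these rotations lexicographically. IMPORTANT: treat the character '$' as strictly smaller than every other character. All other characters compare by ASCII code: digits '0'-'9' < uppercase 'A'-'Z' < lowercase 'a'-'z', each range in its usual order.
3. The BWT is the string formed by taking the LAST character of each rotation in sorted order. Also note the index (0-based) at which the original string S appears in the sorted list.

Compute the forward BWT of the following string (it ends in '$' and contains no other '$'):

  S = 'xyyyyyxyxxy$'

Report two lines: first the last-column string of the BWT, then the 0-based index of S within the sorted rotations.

All 12 rotations (rotation i = S[i:]+S[:i]):
  rot[0] = xyyyyyxyxxy$
  rot[1] = yyyyyxyxxy$x
  rot[2] = yyyyxyxxy$xy
  rot[3] = yyyxyxxy$xyy
  rot[4] = yyxyxxy$xyyy
  rot[5] = yxyxxy$xyyyy
  rot[6] = xyxxy$xyyyyy
  rot[7] = yxxy$xyyyyyx
  rot[8] = xxy$xyyyyyxy
  rot[9] = xy$xyyyyyxyx
  rot[10] = y$xyyyyyxyxx
  rot[11] = $xyyyyyxyxxy
Sorted (with $ < everything):
  sorted[0] = $xyyyyyxyxxy  (last char: 'y')
  sorted[1] = xxy$xyyyyyxy  (last char: 'y')
  sorted[2] = xy$xyyyyyxyx  (last char: 'x')
  sorted[3] = xyxxy$xyyyyy  (last char: 'y')
  sorted[4] = xyyyyyxyxxy$  (last char: '$')
  sorted[5] = y$xyyyyyxyxx  (last char: 'x')
  sorted[6] = yxxy$xyyyyyx  (last char: 'x')
  sorted[7] = yxyxxy$xyyyy  (last char: 'y')
  sorted[8] = yyxyxxy$xyyy  (last char: 'y')
  sorted[9] = yyyxyxxy$xyy  (last char: 'y')
  sorted[10] = yyyyxyxxy$xy  (last char: 'y')
  sorted[11] = yyyyyxyxxy$x  (last char: 'x')
Last column: yyxy$xxyyyyx
Original string S is at sorted index 4

Answer: yyxy$xxyyyyx
4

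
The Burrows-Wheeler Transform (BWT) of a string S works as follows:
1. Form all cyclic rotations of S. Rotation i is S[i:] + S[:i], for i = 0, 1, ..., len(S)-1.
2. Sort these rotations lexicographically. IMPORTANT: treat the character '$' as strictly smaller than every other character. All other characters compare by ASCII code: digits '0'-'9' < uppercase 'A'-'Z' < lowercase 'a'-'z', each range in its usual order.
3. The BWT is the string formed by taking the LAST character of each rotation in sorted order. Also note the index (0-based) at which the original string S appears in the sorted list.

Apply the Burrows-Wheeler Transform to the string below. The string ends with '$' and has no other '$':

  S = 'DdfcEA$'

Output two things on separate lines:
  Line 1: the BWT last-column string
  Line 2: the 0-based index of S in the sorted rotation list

All 7 rotations (rotation i = S[i:]+S[:i]):
  rot[0] = DdfcEA$
  rot[1] = dfcEA$D
  rot[2] = fcEA$Dd
  rot[3] = cEA$Ddf
  rot[4] = EA$Ddfc
  rot[5] = A$DdfcE
  rot[6] = $DdfcEA
Sorted (with $ < everything):
  sorted[0] = $DdfcEA  (last char: 'A')
  sorted[1] = A$DdfcE  (last char: 'E')
  sorted[2] = DdfcEA$  (last char: '$')
  sorted[3] = EA$Ddfc  (last char: 'c')
  sorted[4] = cEA$Ddf  (last char: 'f')
  sorted[5] = dfcEA$D  (last char: 'D')
  sorted[6] = fcEA$Dd  (last char: 'd')
Last column: AE$cfDd
Original string S is at sorted index 2

Answer: AE$cfDd
2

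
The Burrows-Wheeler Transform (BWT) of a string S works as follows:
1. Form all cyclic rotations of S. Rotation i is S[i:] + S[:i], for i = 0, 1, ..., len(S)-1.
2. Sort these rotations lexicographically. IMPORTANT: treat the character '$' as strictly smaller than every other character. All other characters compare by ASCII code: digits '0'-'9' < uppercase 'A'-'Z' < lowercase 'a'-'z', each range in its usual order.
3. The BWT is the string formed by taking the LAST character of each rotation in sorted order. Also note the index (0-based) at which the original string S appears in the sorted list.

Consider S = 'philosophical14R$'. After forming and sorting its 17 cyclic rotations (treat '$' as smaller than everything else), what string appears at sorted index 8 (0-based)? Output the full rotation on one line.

All 17 rotations (rotation i = S[i:]+S[:i]):
  rot[0] = philosophical14R$
  rot[1] = hilosophical14R$p
  rot[2] = ilosophical14R$ph
  rot[3] = losophical14R$phi
  rot[4] = osophical14R$phil
  rot[5] = sophical14R$philo
  rot[6] = ophical14R$philos
  rot[7] = phical14R$philoso
  rot[8] = hical14R$philosop
  rot[9] = ical14R$philosoph
  rot[10] = cal14R$philosophi
  rot[11] = al14R$philosophic
  rot[12] = l14R$philosophica
  rot[13] = 14R$philosophical
  rot[14] = 4R$philosophical1
  rot[15] = R$philosophical14
  rot[16] = $philosophical14R
Sorted (with $ < everything):
  sorted[0] = $philosophical14R
  sorted[1] = 14R$philosophical
  sorted[2] = 4R$philosophical1
  sorted[3] = R$philosophical14
  sorted[4] = al14R$philosophic
  sorted[5] = cal14R$philosophi
  sorted[6] = hical14R$philosop
  sorted[7] = hilosophical14R$p
  sorted[8] = ical14R$philosoph
  sorted[9] = ilosophical14R$ph
  sorted[10] = l14R$philosophica
  sorted[11] = losophical14R$phi
  sorted[12] = ophical14R$philos
  sorted[13] = osophical14R$phil
  sorted[14] = phical14R$philoso
  sorted[15] = philosophical14R$
  sorted[16] = sophical14R$philo
sorted[8] = ical14R$philosoph

Answer: ical14R$philosoph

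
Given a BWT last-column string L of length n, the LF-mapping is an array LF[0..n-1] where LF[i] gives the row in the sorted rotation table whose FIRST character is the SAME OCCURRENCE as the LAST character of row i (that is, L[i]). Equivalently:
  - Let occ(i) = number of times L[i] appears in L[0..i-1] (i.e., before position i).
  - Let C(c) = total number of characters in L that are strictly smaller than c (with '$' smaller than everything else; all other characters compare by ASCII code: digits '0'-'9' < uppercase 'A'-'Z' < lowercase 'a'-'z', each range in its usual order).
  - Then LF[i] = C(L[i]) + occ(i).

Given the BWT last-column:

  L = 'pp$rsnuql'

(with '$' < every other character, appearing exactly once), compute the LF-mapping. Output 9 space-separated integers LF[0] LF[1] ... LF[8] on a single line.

Answer: 3 4 0 6 7 2 8 5 1

Derivation:
Char counts: '$':1, 'l':1, 'n':1, 'p':2, 'q':1, 'r':1, 's':1, 'u':1
C (first-col start): C('$')=0, C('l')=1, C('n')=2, C('p')=3, C('q')=5, C('r')=6, C('s')=7, C('u')=8
L[0]='p': occ=0, LF[0]=C('p')+0=3+0=3
L[1]='p': occ=1, LF[1]=C('p')+1=3+1=4
L[2]='$': occ=0, LF[2]=C('$')+0=0+0=0
L[3]='r': occ=0, LF[3]=C('r')+0=6+0=6
L[4]='s': occ=0, LF[4]=C('s')+0=7+0=7
L[5]='n': occ=0, LF[5]=C('n')+0=2+0=2
L[6]='u': occ=0, LF[6]=C('u')+0=8+0=8
L[7]='q': occ=0, LF[7]=C('q')+0=5+0=5
L[8]='l': occ=0, LF[8]=C('l')+0=1+0=1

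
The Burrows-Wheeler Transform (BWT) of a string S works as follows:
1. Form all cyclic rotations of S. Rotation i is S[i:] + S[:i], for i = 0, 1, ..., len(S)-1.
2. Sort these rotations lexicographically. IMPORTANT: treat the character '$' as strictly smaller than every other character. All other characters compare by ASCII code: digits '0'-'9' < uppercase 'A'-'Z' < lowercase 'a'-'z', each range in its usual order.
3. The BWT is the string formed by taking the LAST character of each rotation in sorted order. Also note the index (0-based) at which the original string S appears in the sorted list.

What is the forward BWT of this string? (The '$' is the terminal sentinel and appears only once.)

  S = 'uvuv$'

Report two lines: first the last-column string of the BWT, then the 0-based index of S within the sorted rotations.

Answer: vv$uu
2

Derivation:
All 5 rotations (rotation i = S[i:]+S[:i]):
  rot[0] = uvuv$
  rot[1] = vuv$u
  rot[2] = uv$uv
  rot[3] = v$uvu
  rot[4] = $uvuv
Sorted (with $ < everything):
  sorted[0] = $uvuv  (last char: 'v')
  sorted[1] = uv$uv  (last char: 'v')
  sorted[2] = uvuv$  (last char: '$')
  sorted[3] = v$uvu  (last char: 'u')
  sorted[4] = vuv$u  (last char: 'u')
Last column: vv$uu
Original string S is at sorted index 2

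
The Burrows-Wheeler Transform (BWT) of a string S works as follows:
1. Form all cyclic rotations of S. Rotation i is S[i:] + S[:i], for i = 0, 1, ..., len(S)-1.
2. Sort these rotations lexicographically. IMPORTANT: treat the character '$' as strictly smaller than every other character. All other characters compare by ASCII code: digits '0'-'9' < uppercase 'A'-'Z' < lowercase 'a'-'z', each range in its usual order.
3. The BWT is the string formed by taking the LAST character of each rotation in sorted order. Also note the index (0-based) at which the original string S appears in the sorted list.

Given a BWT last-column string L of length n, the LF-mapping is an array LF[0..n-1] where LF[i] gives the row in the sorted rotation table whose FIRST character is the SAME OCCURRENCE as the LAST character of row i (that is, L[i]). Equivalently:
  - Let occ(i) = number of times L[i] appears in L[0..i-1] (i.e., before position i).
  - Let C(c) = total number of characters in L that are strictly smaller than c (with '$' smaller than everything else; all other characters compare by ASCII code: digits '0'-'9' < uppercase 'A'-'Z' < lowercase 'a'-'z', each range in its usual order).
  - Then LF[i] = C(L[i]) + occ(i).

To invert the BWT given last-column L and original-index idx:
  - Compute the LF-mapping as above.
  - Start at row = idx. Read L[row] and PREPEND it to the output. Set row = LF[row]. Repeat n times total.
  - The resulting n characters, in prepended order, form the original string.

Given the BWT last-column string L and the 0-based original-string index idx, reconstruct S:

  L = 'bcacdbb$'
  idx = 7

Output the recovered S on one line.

Answer: dbcbcab$

Derivation:
LF mapping: 2 5 1 6 7 3 4 0
Walk LF starting at row 7, prepending L[row]:
  step 1: row=7, L[7]='$', prepend. Next row=LF[7]=0
  step 2: row=0, L[0]='b', prepend. Next row=LF[0]=2
  step 3: row=2, L[2]='a', prepend. Next row=LF[2]=1
  step 4: row=1, L[1]='c', prepend. Next row=LF[1]=5
  step 5: row=5, L[5]='b', prepend. Next row=LF[5]=3
  step 6: row=3, L[3]='c', prepend. Next row=LF[3]=6
  step 7: row=6, L[6]='b', prepend. Next row=LF[6]=4
  step 8: row=4, L[4]='d', prepend. Next row=LF[4]=7
Reversed output: dbcbcab$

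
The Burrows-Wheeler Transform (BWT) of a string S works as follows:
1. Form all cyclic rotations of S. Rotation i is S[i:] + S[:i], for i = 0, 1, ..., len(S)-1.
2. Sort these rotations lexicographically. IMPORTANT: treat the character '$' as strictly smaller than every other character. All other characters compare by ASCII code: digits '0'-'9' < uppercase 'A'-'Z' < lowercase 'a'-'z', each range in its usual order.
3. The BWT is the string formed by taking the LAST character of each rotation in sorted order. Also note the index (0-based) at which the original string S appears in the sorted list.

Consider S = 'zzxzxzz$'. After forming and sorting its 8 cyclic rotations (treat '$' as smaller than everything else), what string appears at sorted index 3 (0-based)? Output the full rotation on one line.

All 8 rotations (rotation i = S[i:]+S[:i]):
  rot[0] = zzxzxzz$
  rot[1] = zxzxzz$z
  rot[2] = xzxzz$zz
  rot[3] = zxzz$zzx
  rot[4] = xzz$zzxz
  rot[5] = zz$zzxzx
  rot[6] = z$zzxzxz
  rot[7] = $zzxzxzz
Sorted (with $ < everything):
  sorted[0] = $zzxzxzz
  sorted[1] = xzxzz$zz
  sorted[2] = xzz$zzxz
  sorted[3] = z$zzxzxz
  sorted[4] = zxzxzz$z
  sorted[5] = zxzz$zzx
  sorted[6] = zz$zzxzx
  sorted[7] = zzxzxzz$
sorted[3] = z$zzxzxz

Answer: z$zzxzxz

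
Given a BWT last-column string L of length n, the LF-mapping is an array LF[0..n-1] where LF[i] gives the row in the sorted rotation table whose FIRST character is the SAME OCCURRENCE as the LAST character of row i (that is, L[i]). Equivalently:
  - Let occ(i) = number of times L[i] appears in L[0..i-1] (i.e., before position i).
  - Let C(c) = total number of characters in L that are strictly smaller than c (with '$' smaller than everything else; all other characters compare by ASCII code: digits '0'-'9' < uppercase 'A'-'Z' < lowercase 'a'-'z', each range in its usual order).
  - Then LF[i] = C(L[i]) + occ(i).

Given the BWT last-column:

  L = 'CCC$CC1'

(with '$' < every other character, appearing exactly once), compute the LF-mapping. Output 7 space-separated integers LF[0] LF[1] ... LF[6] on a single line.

Char counts: '$':1, '1':1, 'C':5
C (first-col start): C('$')=0, C('1')=1, C('C')=2
L[0]='C': occ=0, LF[0]=C('C')+0=2+0=2
L[1]='C': occ=1, LF[1]=C('C')+1=2+1=3
L[2]='C': occ=2, LF[2]=C('C')+2=2+2=4
L[3]='$': occ=0, LF[3]=C('$')+0=0+0=0
L[4]='C': occ=3, LF[4]=C('C')+3=2+3=5
L[5]='C': occ=4, LF[5]=C('C')+4=2+4=6
L[6]='1': occ=0, LF[6]=C('1')+0=1+0=1

Answer: 2 3 4 0 5 6 1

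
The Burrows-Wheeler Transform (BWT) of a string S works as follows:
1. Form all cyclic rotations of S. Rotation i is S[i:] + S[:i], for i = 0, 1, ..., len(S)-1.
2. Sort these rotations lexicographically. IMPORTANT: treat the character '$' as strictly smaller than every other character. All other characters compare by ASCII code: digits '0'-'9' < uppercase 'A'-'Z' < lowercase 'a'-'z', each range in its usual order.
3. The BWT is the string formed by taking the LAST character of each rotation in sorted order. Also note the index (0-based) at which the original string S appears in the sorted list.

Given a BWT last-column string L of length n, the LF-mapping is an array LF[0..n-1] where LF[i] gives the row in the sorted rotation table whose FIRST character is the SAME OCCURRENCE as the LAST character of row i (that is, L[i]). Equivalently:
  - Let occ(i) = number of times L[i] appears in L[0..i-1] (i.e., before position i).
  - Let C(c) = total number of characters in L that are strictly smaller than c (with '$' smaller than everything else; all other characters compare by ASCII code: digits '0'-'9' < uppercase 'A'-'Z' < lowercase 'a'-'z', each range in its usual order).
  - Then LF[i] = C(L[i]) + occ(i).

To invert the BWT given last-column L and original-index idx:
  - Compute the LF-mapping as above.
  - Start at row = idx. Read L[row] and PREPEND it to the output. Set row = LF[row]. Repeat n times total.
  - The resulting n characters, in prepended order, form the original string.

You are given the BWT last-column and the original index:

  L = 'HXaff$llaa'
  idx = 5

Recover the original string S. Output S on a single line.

LF mapping: 1 2 3 6 7 0 8 9 4 5
Walk LF starting at row 5, prepending L[row]:
  step 1: row=5, L[5]='$', prepend. Next row=LF[5]=0
  step 2: row=0, L[0]='H', prepend. Next row=LF[0]=1
  step 3: row=1, L[1]='X', prepend. Next row=LF[1]=2
  step 4: row=2, L[2]='a', prepend. Next row=LF[2]=3
  step 5: row=3, L[3]='f', prepend. Next row=LF[3]=6
  step 6: row=6, L[6]='l', prepend. Next row=LF[6]=8
  step 7: row=8, L[8]='a', prepend. Next row=LF[8]=4
  step 8: row=4, L[4]='f', prepend. Next row=LF[4]=7
  step 9: row=7, L[7]='l', prepend. Next row=LF[7]=9
  step 10: row=9, L[9]='a', prepend. Next row=LF[9]=5
Reversed output: alfalfaXH$

Answer: alfalfaXH$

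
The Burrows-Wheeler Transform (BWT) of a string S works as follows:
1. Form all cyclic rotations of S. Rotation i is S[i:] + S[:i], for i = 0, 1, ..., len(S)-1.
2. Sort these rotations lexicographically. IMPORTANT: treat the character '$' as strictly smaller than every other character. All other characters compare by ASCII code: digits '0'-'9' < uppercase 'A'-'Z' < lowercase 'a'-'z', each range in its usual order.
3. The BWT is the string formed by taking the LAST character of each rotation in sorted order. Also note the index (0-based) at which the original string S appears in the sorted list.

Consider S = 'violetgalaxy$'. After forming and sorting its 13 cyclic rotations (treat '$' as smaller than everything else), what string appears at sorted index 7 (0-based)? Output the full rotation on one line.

Answer: letgalaxy$vio

Derivation:
All 13 rotations (rotation i = S[i:]+S[:i]):
  rot[0] = violetgalaxy$
  rot[1] = ioletgalaxy$v
  rot[2] = oletgalaxy$vi
  rot[3] = letgalaxy$vio
  rot[4] = etgalaxy$viol
  rot[5] = tgalaxy$viole
  rot[6] = galaxy$violet
  rot[7] = alaxy$violetg
  rot[8] = laxy$violetga
  rot[9] = axy$violetgal
  rot[10] = xy$violetgala
  rot[11] = y$violetgalax
  rot[12] = $violetgalaxy
Sorted (with $ < everything):
  sorted[0] = $violetgalaxy
  sorted[1] = alaxy$violetg
  sorted[2] = axy$violetgal
  sorted[3] = etgalaxy$viol
  sorted[4] = galaxy$violet
  sorted[5] = ioletgalaxy$v
  sorted[6] = laxy$violetga
  sorted[7] = letgalaxy$vio
  sorted[8] = oletgalaxy$vi
  sorted[9] = tgalaxy$viole
  sorted[10] = violetgalaxy$
  sorted[11] = xy$violetgala
  sorted[12] = y$violetgalax
sorted[7] = letgalaxy$vio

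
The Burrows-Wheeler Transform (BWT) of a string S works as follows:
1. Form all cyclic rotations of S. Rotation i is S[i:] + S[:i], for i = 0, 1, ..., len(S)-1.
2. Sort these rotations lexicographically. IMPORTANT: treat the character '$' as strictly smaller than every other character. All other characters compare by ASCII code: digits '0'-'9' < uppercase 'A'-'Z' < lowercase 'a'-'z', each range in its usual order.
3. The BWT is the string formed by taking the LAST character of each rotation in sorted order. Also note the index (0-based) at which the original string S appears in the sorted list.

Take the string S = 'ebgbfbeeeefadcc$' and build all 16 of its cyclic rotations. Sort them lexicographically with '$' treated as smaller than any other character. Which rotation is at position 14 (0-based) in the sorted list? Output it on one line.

Answer: fbeeeefadcc$ebgb

Derivation:
All 16 rotations (rotation i = S[i:]+S[:i]):
  rot[0] = ebgbfbeeeefadcc$
  rot[1] = bgbfbeeeefadcc$e
  rot[2] = gbfbeeeefadcc$eb
  rot[3] = bfbeeeefadcc$ebg
  rot[4] = fbeeeefadcc$ebgb
  rot[5] = beeeefadcc$ebgbf
  rot[6] = eeeefadcc$ebgbfb
  rot[7] = eeefadcc$ebgbfbe
  rot[8] = eefadcc$ebgbfbee
  rot[9] = efadcc$ebgbfbeee
  rot[10] = fadcc$ebgbfbeeee
  rot[11] = adcc$ebgbfbeeeef
  rot[12] = dcc$ebgbfbeeeefa
  rot[13] = cc$ebgbfbeeeefad
  rot[14] = c$ebgbfbeeeefadc
  rot[15] = $ebgbfbeeeefadcc
Sorted (with $ < everything):
  sorted[0] = $ebgbfbeeeefadcc
  sorted[1] = adcc$ebgbfbeeeef
  sorted[2] = beeeefadcc$ebgbf
  sorted[3] = bfbeeeefadcc$ebg
  sorted[4] = bgbfbeeeefadcc$e
  sorted[5] = c$ebgbfbeeeefadc
  sorted[6] = cc$ebgbfbeeeefad
  sorted[7] = dcc$ebgbfbeeeefa
  sorted[8] = ebgbfbeeeefadcc$
  sorted[9] = eeeefadcc$ebgbfb
  sorted[10] = eeefadcc$ebgbfbe
  sorted[11] = eefadcc$ebgbfbee
  sorted[12] = efadcc$ebgbfbeee
  sorted[13] = fadcc$ebgbfbeeee
  sorted[14] = fbeeeefadcc$ebgb
  sorted[15] = gbfbeeeefadcc$eb
sorted[14] = fbeeeefadcc$ebgb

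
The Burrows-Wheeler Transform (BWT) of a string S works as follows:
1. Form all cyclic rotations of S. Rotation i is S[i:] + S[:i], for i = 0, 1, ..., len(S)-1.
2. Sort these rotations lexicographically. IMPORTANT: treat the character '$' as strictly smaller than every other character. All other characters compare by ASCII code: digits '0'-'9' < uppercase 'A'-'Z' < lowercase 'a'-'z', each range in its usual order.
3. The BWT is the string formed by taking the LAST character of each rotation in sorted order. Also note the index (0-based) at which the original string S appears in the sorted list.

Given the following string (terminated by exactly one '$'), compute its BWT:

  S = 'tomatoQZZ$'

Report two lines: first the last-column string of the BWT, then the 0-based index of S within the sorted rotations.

All 10 rotations (rotation i = S[i:]+S[:i]):
  rot[0] = tomatoQZZ$
  rot[1] = omatoQZZ$t
  rot[2] = matoQZZ$to
  rot[3] = atoQZZ$tom
  rot[4] = toQZZ$toma
  rot[5] = oQZZ$tomat
  rot[6] = QZZ$tomato
  rot[7] = ZZ$tomatoQ
  rot[8] = Z$tomatoQZ
  rot[9] = $tomatoQZZ
Sorted (with $ < everything):
  sorted[0] = $tomatoQZZ  (last char: 'Z')
  sorted[1] = QZZ$tomato  (last char: 'o')
  sorted[2] = Z$tomatoQZ  (last char: 'Z')
  sorted[3] = ZZ$tomatoQ  (last char: 'Q')
  sorted[4] = atoQZZ$tom  (last char: 'm')
  sorted[5] = matoQZZ$to  (last char: 'o')
  sorted[6] = oQZZ$tomat  (last char: 't')
  sorted[7] = omatoQZZ$t  (last char: 't')
  sorted[8] = toQZZ$toma  (last char: 'a')
  sorted[9] = tomatoQZZ$  (last char: '$')
Last column: ZoZQmotta$
Original string S is at sorted index 9

Answer: ZoZQmotta$
9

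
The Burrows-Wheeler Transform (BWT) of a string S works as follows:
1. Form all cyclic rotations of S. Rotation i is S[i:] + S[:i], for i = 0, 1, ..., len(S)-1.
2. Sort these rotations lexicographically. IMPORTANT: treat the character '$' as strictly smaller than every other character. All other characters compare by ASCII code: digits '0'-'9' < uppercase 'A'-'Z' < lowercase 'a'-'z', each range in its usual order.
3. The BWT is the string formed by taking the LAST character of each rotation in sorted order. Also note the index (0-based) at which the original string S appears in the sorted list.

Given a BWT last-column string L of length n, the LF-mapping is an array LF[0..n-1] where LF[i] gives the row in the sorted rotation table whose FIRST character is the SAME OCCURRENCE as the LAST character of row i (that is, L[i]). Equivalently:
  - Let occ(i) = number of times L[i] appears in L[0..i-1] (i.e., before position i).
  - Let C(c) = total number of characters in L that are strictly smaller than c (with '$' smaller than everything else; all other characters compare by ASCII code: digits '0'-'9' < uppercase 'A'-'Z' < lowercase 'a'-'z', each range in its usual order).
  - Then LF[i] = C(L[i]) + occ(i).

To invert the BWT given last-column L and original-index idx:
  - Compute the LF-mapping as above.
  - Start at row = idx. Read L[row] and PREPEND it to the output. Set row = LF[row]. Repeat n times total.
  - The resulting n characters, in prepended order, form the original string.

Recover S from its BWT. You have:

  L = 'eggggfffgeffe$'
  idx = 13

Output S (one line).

LF mapping: 1 9 10 11 12 4 5 6 13 2 7 8 3 0
Walk LF starting at row 13, prepending L[row]:
  step 1: row=13, L[13]='$', prepend. Next row=LF[13]=0
  step 2: row=0, L[0]='e', prepend. Next row=LF[0]=1
  step 3: row=1, L[1]='g', prepend. Next row=LF[1]=9
  step 4: row=9, L[9]='e', prepend. Next row=LF[9]=2
  step 5: row=2, L[2]='g', prepend. Next row=LF[2]=10
  step 6: row=10, L[10]='f', prepend. Next row=LF[10]=7
  step 7: row=7, L[7]='f', prepend. Next row=LF[7]=6
  step 8: row=6, L[6]='f', prepend. Next row=LF[6]=5
  step 9: row=5, L[5]='f', prepend. Next row=LF[5]=4
  step 10: row=4, L[4]='g', prepend. Next row=LF[4]=12
  step 11: row=12, L[12]='e', prepend. Next row=LF[12]=3
  step 12: row=3, L[3]='g', prepend. Next row=LF[3]=11
  step 13: row=11, L[11]='f', prepend. Next row=LF[11]=8
  step 14: row=8, L[8]='g', prepend. Next row=LF[8]=13
Reversed output: gfgegffffgege$

Answer: gfgegffffgege$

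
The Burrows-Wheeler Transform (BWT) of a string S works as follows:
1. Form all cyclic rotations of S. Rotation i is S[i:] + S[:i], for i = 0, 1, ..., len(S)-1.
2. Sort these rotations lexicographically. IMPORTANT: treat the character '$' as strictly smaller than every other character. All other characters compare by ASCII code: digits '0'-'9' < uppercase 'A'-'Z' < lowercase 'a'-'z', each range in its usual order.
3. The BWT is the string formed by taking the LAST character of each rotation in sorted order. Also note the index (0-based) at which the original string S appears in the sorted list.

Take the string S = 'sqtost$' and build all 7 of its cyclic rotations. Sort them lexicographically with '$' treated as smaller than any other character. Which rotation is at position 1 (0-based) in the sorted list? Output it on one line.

All 7 rotations (rotation i = S[i:]+S[:i]):
  rot[0] = sqtost$
  rot[1] = qtost$s
  rot[2] = tost$sq
  rot[3] = ost$sqt
  rot[4] = st$sqto
  rot[5] = t$sqtos
  rot[6] = $sqtost
Sorted (with $ < everything):
  sorted[0] = $sqtost
  sorted[1] = ost$sqt
  sorted[2] = qtost$s
  sorted[3] = sqtost$
  sorted[4] = st$sqto
  sorted[5] = t$sqtos
  sorted[6] = tost$sq
sorted[1] = ost$sqt

Answer: ost$sqt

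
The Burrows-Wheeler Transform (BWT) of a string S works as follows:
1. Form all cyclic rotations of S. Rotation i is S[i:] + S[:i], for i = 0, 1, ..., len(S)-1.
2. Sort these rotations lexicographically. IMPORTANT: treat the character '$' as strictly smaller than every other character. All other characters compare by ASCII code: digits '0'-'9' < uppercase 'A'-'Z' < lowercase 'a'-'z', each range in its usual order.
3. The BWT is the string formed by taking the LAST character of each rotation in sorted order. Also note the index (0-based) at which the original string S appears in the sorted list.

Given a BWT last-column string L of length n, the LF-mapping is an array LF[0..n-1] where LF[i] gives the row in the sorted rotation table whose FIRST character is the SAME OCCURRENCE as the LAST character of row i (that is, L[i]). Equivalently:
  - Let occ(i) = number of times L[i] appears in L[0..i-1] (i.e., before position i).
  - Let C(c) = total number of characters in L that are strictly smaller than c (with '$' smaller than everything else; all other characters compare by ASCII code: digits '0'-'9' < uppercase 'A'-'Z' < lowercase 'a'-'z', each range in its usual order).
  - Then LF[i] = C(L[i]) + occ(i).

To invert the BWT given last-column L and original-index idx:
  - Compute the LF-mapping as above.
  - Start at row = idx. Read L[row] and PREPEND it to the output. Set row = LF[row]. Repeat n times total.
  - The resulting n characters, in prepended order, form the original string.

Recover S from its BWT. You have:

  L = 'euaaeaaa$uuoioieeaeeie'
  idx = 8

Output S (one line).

Answer: eaaoeoeueiueiieuaaaae$

Derivation:
LF mapping: 7 19 1 2 8 3 4 5 0 20 21 17 14 18 15 9 10 6 11 12 16 13
Walk LF starting at row 8, prepending L[row]:
  step 1: row=8, L[8]='$', prepend. Next row=LF[8]=0
  step 2: row=0, L[0]='e', prepend. Next row=LF[0]=7
  step 3: row=7, L[7]='a', prepend. Next row=LF[7]=5
  step 4: row=5, L[5]='a', prepend. Next row=LF[5]=3
  step 5: row=3, L[3]='a', prepend. Next row=LF[3]=2
  step 6: row=2, L[2]='a', prepend. Next row=LF[2]=1
  step 7: row=1, L[1]='u', prepend. Next row=LF[1]=19
  step 8: row=19, L[19]='e', prepend. Next row=LF[19]=12
  step 9: row=12, L[12]='i', prepend. Next row=LF[12]=14
  step 10: row=14, L[14]='i', prepend. Next row=LF[14]=15
  step 11: row=15, L[15]='e', prepend. Next row=LF[15]=9
  step 12: row=9, L[9]='u', prepend. Next row=LF[9]=20
  step 13: row=20, L[20]='i', prepend. Next row=LF[20]=16
  step 14: row=16, L[16]='e', prepend. Next row=LF[16]=10
  step 15: row=10, L[10]='u', prepend. Next row=LF[10]=21
  step 16: row=21, L[21]='e', prepend. Next row=LF[21]=13
  step 17: row=13, L[13]='o', prepend. Next row=LF[13]=18
  step 18: row=18, L[18]='e', prepend. Next row=LF[18]=11
  step 19: row=11, L[11]='o', prepend. Next row=LF[11]=17
  step 20: row=17, L[17]='a', prepend. Next row=LF[17]=6
  step 21: row=6, L[6]='a', prepend. Next row=LF[6]=4
  step 22: row=4, L[4]='e', prepend. Next row=LF[4]=8
Reversed output: eaaoeoeueiueiieuaaaae$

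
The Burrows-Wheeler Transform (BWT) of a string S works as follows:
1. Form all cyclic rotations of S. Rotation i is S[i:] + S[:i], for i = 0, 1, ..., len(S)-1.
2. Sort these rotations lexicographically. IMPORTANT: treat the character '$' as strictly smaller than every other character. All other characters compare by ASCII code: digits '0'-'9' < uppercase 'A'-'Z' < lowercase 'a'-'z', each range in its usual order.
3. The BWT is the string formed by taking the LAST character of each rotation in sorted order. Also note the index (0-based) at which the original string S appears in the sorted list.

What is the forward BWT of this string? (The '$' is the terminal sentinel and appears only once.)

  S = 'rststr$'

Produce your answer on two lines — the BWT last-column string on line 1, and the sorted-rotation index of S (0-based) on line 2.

Answer: rt$trss
2

Derivation:
All 7 rotations (rotation i = S[i:]+S[:i]):
  rot[0] = rststr$
  rot[1] = ststr$r
  rot[2] = tstr$rs
  rot[3] = str$rst
  rot[4] = tr$rsts
  rot[5] = r$rstst
  rot[6] = $rststr
Sorted (with $ < everything):
  sorted[0] = $rststr  (last char: 'r')
  sorted[1] = r$rstst  (last char: 't')
  sorted[2] = rststr$  (last char: '$')
  sorted[3] = str$rst  (last char: 't')
  sorted[4] = ststr$r  (last char: 'r')
  sorted[5] = tr$rsts  (last char: 's')
  sorted[6] = tstr$rs  (last char: 's')
Last column: rt$trss
Original string S is at sorted index 2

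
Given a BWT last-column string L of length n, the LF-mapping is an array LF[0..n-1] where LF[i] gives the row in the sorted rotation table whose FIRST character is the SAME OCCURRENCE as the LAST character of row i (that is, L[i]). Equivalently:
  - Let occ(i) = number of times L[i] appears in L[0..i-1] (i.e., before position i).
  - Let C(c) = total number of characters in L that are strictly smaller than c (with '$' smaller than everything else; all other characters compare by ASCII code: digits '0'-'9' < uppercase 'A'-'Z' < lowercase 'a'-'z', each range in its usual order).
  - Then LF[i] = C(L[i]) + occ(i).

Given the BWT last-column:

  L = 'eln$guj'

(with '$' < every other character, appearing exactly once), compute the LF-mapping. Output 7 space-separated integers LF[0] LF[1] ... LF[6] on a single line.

Answer: 1 4 5 0 2 6 3

Derivation:
Char counts: '$':1, 'e':1, 'g':1, 'j':1, 'l':1, 'n':1, 'u':1
C (first-col start): C('$')=0, C('e')=1, C('g')=2, C('j')=3, C('l')=4, C('n')=5, C('u')=6
L[0]='e': occ=0, LF[0]=C('e')+0=1+0=1
L[1]='l': occ=0, LF[1]=C('l')+0=4+0=4
L[2]='n': occ=0, LF[2]=C('n')+0=5+0=5
L[3]='$': occ=0, LF[3]=C('$')+0=0+0=0
L[4]='g': occ=0, LF[4]=C('g')+0=2+0=2
L[5]='u': occ=0, LF[5]=C('u')+0=6+0=6
L[6]='j': occ=0, LF[6]=C('j')+0=3+0=3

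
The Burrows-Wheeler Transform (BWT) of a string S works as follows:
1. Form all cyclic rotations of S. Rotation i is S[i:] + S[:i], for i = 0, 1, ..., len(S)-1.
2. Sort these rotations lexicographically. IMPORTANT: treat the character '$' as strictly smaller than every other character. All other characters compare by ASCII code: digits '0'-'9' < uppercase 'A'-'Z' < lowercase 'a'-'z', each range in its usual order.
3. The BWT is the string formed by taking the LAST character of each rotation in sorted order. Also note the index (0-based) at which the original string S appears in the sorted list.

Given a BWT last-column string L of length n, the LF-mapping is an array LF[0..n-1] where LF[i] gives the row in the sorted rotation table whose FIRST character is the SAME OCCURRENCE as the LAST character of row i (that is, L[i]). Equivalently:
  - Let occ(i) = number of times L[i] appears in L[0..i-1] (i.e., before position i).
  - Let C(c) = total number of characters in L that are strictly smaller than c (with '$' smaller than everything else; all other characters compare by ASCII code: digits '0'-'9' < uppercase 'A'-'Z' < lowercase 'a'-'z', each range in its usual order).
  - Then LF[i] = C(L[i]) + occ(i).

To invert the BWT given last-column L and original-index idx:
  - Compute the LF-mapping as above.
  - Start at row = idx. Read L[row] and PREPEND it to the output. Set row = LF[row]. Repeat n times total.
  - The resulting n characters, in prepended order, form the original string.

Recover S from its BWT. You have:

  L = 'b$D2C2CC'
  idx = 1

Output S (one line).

Answer: 2CCD2Cb$

Derivation:
LF mapping: 7 0 6 1 3 2 4 5
Walk LF starting at row 1, prepending L[row]:
  step 1: row=1, L[1]='$', prepend. Next row=LF[1]=0
  step 2: row=0, L[0]='b', prepend. Next row=LF[0]=7
  step 3: row=7, L[7]='C', prepend. Next row=LF[7]=5
  step 4: row=5, L[5]='2', prepend. Next row=LF[5]=2
  step 5: row=2, L[2]='D', prepend. Next row=LF[2]=6
  step 6: row=6, L[6]='C', prepend. Next row=LF[6]=4
  step 7: row=4, L[4]='C', prepend. Next row=LF[4]=3
  step 8: row=3, L[3]='2', prepend. Next row=LF[3]=1
Reversed output: 2CCD2Cb$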